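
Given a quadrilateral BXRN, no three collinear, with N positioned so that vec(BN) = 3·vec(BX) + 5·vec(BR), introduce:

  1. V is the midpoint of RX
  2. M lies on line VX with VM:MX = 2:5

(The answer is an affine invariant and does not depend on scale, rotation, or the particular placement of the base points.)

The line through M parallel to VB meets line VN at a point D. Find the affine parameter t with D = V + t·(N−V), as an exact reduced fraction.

Set B = (0, 0), X = (1, 0), R = (0, 1), N = (3, 5); any affine frame gives the same invariant.
1. V is the midpoint of RX ⇒ V = (1/2, 1/2)
2. M lies on line VX with VM:MX = 2:5 ⇒ M = (9/14, 5/14)
through M parallel to VB: direction (-1/2, -1/2); meets VN at D = (1/7, -1/7)
D = V + t·(N−V) with t = -1/7

t = -1/7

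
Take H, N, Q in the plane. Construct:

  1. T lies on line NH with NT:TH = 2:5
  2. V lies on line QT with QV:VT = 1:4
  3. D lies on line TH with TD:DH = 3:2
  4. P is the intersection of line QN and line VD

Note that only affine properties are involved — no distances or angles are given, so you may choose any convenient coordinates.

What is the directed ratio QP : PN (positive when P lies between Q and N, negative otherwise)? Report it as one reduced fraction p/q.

QP:PN = 3/20

Assign H = (0, 0), N = (1, 0), Q = (0, 1) — the answer is frame-independent, so this choice is without loss of generality.
1. T lies on line NH with NT:TH = 2:5 ⇒ T = (5/7, 0)
2. V lies on line QT with QV:VT = 1:4 ⇒ V = (1/7, 4/5)
3. D lies on line TH with TD:DH = 3:2 ⇒ D = (2/7, 0)
4. P is the intersection of line QN and line VD ⇒ P = (3/23, 20/23)
P = Q + t·(N−Q) with t = 3/23, so QP:PN = t:(1−t) = 3/23:20/23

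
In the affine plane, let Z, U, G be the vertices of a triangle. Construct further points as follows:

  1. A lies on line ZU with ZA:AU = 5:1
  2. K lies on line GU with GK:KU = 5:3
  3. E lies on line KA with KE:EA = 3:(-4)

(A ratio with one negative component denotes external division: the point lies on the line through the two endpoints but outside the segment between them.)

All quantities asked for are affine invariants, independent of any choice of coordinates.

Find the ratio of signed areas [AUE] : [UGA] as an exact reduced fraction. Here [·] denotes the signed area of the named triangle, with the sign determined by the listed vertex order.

Set Z = (0, 0), U = (1, 0), G = (0, 1); any affine frame gives the same invariant.
1. A lies on line ZU with ZA:AU = 5:1 ⇒ A = (5/6, 0)
2. K lies on line GU with GK:KU = 5:3 ⇒ K = (5/8, 3/8)
3. E lies on line KA with KE:EA = 3:(-4) ⇒ E = (0, 3/2)
2·[AUE] = 1/4, 2·[UGA] = 1/6
[AUE]:[UGA] = 1/4:1/6 = 3/2

[AUE]:[UGA] = 3/2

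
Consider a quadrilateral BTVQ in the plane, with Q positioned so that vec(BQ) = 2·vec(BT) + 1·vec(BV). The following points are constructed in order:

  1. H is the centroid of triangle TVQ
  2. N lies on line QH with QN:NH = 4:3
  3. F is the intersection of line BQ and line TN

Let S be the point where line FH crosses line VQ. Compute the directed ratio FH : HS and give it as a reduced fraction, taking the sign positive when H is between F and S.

Work in coordinates with B = (0, 0), T = (1, 0), V = (0, 1), Q = (2, 1).
1. H is the centroid of triangle TVQ ⇒ H = (1, 2/3)
2. N lies on line QH with QN:NH = 4:3 ⇒ N = (10/7, 17/21)
3. F is the intersection of line BQ and line TN ⇒ F = (34/25, 17/25)
line FH meets VQ at S = (10, 1)
H = F + t·(S−F) with t = -1/24, so FH:HS = -1/24:25/24

FH:HS = -1/25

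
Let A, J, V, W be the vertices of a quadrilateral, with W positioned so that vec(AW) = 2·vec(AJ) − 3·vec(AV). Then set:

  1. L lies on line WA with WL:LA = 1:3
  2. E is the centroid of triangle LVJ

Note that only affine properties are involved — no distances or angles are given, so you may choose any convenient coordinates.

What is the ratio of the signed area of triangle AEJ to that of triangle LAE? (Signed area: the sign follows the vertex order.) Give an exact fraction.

[AEJ]:[LAE] = -1/3

Work in coordinates with A = (0, 0), J = (1, 0), V = (0, 1), W = (2, -3).
1. L lies on line WA with WL:LA = 1:3 ⇒ L = (3/2, -9/4)
2. E is the centroid of triangle LVJ ⇒ E = (5/6, -5/12)
2·[AEJ] = 5/12, 2·[LAE] = -5/4
[AEJ]:[LAE] = 5/12:-5/4 = -1/3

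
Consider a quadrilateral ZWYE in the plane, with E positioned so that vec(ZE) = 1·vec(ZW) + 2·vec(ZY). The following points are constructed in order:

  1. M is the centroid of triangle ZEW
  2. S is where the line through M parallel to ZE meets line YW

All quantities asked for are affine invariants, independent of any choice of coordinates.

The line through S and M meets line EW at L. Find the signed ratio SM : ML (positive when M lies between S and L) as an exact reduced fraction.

SM:ML = 1/3

Set Z = (0, 0), W = (1, 0), Y = (0, 1), E = (1, 2); any affine frame gives the same invariant.
1. M is the centroid of triangle ZEW ⇒ M = (2/3, 2/3)
2. S is where the line through M parallel to ZE meets line YW ⇒ S = (5/9, 4/9)
line SM meets EW at L = (1, 4/3)
M = S + t·(L−S) with t = 1/4, so SM:ML = 1/4:3/4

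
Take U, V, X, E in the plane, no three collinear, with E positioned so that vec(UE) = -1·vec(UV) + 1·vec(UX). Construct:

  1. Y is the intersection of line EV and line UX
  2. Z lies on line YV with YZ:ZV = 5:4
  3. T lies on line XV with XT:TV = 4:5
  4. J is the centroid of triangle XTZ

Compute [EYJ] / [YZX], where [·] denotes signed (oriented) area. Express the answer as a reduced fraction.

Assign U = (0, 0), V = (1, 0), X = (0, 1), E = (-1, 1) — the answer is frame-independent, so this choice is without loss of generality.
1. Y is the intersection of line EV and line UX ⇒ Y = (0, 1/2)
2. Z lies on line YV with YZ:ZV = 5:4 ⇒ Z = (5/9, 2/9)
3. T lies on line XV with XT:TV = 4:5 ⇒ T = (4/9, 5/9)
4. J is the centroid of triangle XTZ ⇒ J = (1/3, 16/27)
2·[EYJ] = 7/27, 2·[YZX] = 5/18
[EYJ]:[YZX] = 7/27:5/18 = 14/15

[EYJ]:[YZX] = 14/15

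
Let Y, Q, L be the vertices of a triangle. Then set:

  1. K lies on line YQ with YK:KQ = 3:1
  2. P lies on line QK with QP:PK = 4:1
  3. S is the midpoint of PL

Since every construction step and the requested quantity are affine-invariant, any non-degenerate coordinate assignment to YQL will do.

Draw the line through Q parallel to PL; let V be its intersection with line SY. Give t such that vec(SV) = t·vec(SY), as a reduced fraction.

t = -1/4

Work in coordinates with Y = (0, 0), Q = (1, 0), L = (0, 1).
1. K lies on line YQ with YK:KQ = 3:1 ⇒ K = (3/4, 0)
2. P lies on line QK with QP:PK = 4:1 ⇒ P = (4/5, 0)
3. S is the midpoint of PL ⇒ S = (2/5, 1/2)
through Q parallel to PL: direction (-4/5, 1); meets SY at V = (1/2, 5/8)
V = S + t·(Y−S) with t = -1/4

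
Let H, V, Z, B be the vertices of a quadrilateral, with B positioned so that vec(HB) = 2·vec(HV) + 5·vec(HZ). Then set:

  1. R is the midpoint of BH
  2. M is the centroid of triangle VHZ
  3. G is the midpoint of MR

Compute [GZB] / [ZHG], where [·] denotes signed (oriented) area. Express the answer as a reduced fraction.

[GZB]:[ZHG] = -11/4

Set H = (0, 0), V = (1, 0), Z = (0, 1), B = (2, 5); any affine frame gives the same invariant.
1. R is the midpoint of BH ⇒ R = (1, 5/2)
2. M is the centroid of triangle VHZ ⇒ M = (1/3, 1/3)
3. G is the midpoint of MR ⇒ G = (2/3, 17/12)
2·[GZB] = -11/6, 2·[ZHG] = 2/3
[GZB]:[ZHG] = -11/6:2/3 = -11/4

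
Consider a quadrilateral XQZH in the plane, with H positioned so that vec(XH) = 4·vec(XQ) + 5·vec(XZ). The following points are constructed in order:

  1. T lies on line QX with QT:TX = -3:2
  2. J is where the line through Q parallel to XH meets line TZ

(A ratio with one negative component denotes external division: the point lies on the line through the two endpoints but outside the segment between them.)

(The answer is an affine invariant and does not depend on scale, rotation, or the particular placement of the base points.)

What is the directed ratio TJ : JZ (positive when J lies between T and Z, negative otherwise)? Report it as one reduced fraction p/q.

TJ:JZ = -5/3

Choose coordinates X = (0, 0), Q = (1, 0), Z = (0, 1), H = (4, 5).
1. T lies on line QX with QT:TX = -3:2 ⇒ T = (-2, 0)
2. J is where the line through Q parallel to XH meets line TZ ⇒ J = (3, 5/2)
J = T + t·(Z−T) with t = 5/2, so TJ:JZ = t:(1−t) = 5/2:-3/2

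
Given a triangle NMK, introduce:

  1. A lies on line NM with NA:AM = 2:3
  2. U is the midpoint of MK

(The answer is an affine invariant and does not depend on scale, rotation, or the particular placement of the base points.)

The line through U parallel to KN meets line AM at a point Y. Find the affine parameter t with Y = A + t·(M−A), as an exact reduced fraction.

t = 1/6

Choose coordinates N = (0, 0), M = (1, 0), K = (0, 1).
1. A lies on line NM with NA:AM = 2:3 ⇒ A = (2/5, 0)
2. U is the midpoint of MK ⇒ U = (1/2, 1/2)
through U parallel to KN: direction (0, -1); meets AM at Y = (1/2, 0)
Y = A + t·(M−A) with t = 1/6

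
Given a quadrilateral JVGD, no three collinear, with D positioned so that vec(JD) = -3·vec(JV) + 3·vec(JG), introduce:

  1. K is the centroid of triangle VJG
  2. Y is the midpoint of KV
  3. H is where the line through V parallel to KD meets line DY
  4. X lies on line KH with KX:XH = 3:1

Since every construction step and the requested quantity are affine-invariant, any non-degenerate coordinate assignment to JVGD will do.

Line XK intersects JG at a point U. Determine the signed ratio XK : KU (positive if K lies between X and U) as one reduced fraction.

XK:KU = 9

Assign J = (0, 0), V = (1, 0), G = (0, 1), D = (-3, 3) — the answer is frame-independent, so this choice is without loss of generality.
1. K is the centroid of triangle VJG ⇒ K = (1/3, 1/3)
2. Y is the midpoint of KV ⇒ Y = (2/3, 1/6)
3. H is where the line through V parallel to KD meets line DY ⇒ H = (13/3, -8/3)
4. X lies on line KH with KX:XH = 3:1 ⇒ X = (10/3, -23/12)
line XK meets JG at U = (0, 7/12)
K = X + t·(U−X) with t = 9/10, so XK:KU = 9/10:1/10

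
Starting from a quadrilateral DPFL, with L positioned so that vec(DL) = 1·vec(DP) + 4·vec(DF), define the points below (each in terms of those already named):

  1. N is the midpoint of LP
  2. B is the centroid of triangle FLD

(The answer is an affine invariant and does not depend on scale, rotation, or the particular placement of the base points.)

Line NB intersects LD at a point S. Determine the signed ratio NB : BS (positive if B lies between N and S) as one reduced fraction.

Choose coordinates D = (0, 0), P = (1, 0), F = (0, 1), L = (1, 4).
1. N is the midpoint of LP ⇒ N = (1, 2)
2. B is the centroid of triangle FLD ⇒ B = (1/3, 5/3)
line NB meets LD at S = (3/7, 12/7)
B = N + t·(S−N) with t = 7/6, so NB:BS = 7/6:-1/6

NB:BS = -7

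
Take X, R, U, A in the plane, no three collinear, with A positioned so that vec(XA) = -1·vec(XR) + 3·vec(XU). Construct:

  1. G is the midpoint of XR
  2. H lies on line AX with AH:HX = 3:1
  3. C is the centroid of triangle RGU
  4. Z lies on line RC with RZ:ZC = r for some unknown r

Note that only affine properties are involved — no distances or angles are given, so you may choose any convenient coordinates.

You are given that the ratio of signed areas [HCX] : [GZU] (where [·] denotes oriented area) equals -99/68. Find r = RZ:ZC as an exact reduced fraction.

Choose coordinates X = (0, 0), R = (1, 0), U = (0, 1), A = (-1, 3).
1. G is the midpoint of XR ⇒ G = (1/2, 0)
2. H lies on line AX with AH:HX = 3:1 ⇒ H = (-1/4, 3/4)
3. C is the centroid of triangle RGU ⇒ C = (1/2, 1/3)
4. With RZ:ZC = r, write λ = r/(r+1) so Z = R + λ·(C−R); Z is affine-linear in λ
Every point depending on Z is an affine combination of Z and λ-independent points, so each such coordinate is linear in λ; the λ² term in each signed area is a multiple of (C−R)×(C−R) = 0, so 2·[HCX] and 2·[GZU] are each linear in λ. Evaluating at λ=0 and λ=1:
  2·[HCX] = -11/24,   2·[GZU] = -1/3·λ + 1/2
So [HCX]:[GZU] = (-11/24) / (-1/3·λ + 1/2). Setting this equal to -99/68:
  -11/24 = -99/68·(-1/3·λ + 1/2)  ⇒  λ = 5/9
Then r = λ/(1−λ) = (5/9)/(4/9) = 5/4. Check: with r = 5/4, Z = (13/18, 5/27) and [HCX]:[GZU] = -99/68 as required.

r = 5/4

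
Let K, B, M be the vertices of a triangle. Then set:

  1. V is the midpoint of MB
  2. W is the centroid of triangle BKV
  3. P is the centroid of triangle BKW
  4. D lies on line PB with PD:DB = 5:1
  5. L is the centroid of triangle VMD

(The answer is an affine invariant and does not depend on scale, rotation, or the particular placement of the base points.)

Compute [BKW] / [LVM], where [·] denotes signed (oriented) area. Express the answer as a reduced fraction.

Assign K = (0, 0), B = (1, 0), M = (0, 1) — the answer is frame-independent, so this choice is without loss of generality.
1. V is the midpoint of MB ⇒ V = (1/2, 1/2)
2. W is the centroid of triangle BKV ⇒ W = (1/2, 1/6)
3. P is the centroid of triangle BKW ⇒ P = (1/2, 1/18)
4. D lies on line PB with PD:DB = 5:1 ⇒ D = (11/12, 1/108)
5. L is the centroid of triangle VMD ⇒ L = (17/36, 163/324)
2·[BKW] = -1/6, 2·[LVM] = 1/81
[BKW]:[LVM] = -1/6:1/81 = -27/2

[BKW]:[LVM] = -27/2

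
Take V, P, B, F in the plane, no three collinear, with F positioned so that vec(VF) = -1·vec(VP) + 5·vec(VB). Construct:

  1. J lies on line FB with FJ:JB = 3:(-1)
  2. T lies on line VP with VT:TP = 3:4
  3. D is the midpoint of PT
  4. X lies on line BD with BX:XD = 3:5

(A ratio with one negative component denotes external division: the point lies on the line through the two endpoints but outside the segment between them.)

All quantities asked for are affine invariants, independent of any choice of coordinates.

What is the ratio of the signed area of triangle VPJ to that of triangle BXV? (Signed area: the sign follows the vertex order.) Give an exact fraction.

Choose coordinates V = (0, 0), P = (1, 0), B = (0, 1), F = (-1, 5).
1. J lies on line FB with FJ:JB = 3:(-1) ⇒ J = (1/2, -1)
2. T lies on line VP with VT:TP = 3:4 ⇒ T = (3/7, 0)
3. D is the midpoint of PT ⇒ D = (5/7, 0)
4. X lies on line BD with BX:XD = 3:5 ⇒ X = (15/56, 5/8)
2·[VPJ] = -1, 2·[BXV] = -15/56
[VPJ]:[BXV] = -1:-15/56 = 56/15

[VPJ]:[BXV] = 56/15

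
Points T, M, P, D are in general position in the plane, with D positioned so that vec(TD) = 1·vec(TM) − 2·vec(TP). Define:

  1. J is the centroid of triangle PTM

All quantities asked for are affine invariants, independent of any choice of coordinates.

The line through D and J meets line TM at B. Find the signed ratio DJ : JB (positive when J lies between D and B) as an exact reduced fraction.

Assign T = (0, 0), M = (1, 0), P = (0, 1), D = (1, -2) — the answer is frame-independent, so this choice is without loss of generality.
1. J is the centroid of triangle PTM ⇒ J = (1/3, 1/3)
line DJ meets TM at B = (3/7, 0)
J = D + t·(B−D) with t = 7/6, so DJ:JB = 7/6:-1/6

DJ:JB = -7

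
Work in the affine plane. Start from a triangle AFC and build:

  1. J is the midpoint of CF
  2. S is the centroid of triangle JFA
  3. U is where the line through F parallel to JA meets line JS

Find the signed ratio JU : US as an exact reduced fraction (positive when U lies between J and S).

JU:US = -3/2

Assign A = (0, 0), F = (1, 0), C = (0, 1) — the answer is frame-independent, so this choice is without loss of generality.
1. J is the midpoint of CF ⇒ J = (1/2, 1/2)
2. S is the centroid of triangle JFA ⇒ S = (1/2, 1/6)
3. U is where the line through F parallel to JA meets line JS ⇒ U = (1/2, -1/2)
U = J + t·(S−J) with t = 3, so JU:US = t:(1−t) = 3:-2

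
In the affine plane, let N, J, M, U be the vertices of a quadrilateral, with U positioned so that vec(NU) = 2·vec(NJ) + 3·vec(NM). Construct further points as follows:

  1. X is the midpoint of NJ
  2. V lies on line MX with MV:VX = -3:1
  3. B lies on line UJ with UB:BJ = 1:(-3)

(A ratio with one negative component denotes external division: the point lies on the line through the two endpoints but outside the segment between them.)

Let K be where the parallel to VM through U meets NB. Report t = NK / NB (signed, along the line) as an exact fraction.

Choose coordinates N = (0, 0), J = (1, 0), M = (0, 1), U = (2, 3).
1. X is the midpoint of NJ ⇒ X = (1/2, 0)
2. V lies on line MX with MV:VX = -3:1 ⇒ V = (3/4, -1/2)
3. B lies on line UJ with UB:BJ = 1:(-3) ⇒ B = (5/2, 9/2)
through U parallel to VM: direction (-3/4, 3/2); meets NB at K = (35/19, 63/19)
K = N + t·(B−N) with t = 14/19

t = 14/19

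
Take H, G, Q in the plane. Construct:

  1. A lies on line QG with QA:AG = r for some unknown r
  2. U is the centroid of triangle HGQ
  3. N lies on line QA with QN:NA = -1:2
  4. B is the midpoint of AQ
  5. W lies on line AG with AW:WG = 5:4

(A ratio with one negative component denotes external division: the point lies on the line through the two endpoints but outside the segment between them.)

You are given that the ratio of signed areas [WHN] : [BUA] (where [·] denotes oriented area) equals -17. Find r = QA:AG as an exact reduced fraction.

Choose coordinates H = (0, 0), G = (1, 0), Q = (0, 1).
1. With QA:AG = r, write λ = r/(r+1) so A = Q + λ·(G−Q); A is affine-linear in λ
2. U is the centroid of triangle HGQ ⇒ U = (1/3, 1/3)
3. N lies on line QA with QN:NA = -1:2 ⇒ N is an affine combination of earlier points and hence also affine-linear in λ
4. B is the midpoint of AQ ⇒ B is an affine combination of earlier points and hence also affine-linear in λ
5. W lies on line AG with AW:WG = 5:4 ⇒ W is an affine combination of earlier points and hence also affine-linear in λ
Every point depending on A is an affine combination of A and λ-independent points, so each such coordinate is linear in λ; the λ² term in each signed area is a multiple of (G−Q)×(G−Q) = 0, so 2·[WHN] and 2·[BUA] are each linear in λ. Evaluating at λ=0 and λ=1:
  2·[WHN] = -13/9·λ − 5/9,   2·[BUA] = 1/6·λ
So [WHN]:[BUA] = (-13/9·λ − 5/9) / (1/6·λ). Setting this equal to -17:
  -13/9·λ − 5/9 = -17·(1/6·λ)  ⇒  λ = 2/5
Then r = λ/(1−λ) = (2/5)/(3/5) = 2/3. Check: with r = 2/3, A = (2/5, 3/5) and [WHN]:[BUA] = -17 as required.

r = 2/3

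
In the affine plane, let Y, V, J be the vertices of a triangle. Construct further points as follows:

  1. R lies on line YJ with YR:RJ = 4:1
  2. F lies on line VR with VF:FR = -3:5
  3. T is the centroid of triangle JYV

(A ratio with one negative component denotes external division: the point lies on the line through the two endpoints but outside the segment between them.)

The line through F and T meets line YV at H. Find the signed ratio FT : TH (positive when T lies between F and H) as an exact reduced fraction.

Work in coordinates with Y = (0, 0), V = (1, 0), J = (0, 1).
1. R lies on line YJ with YR:RJ = 4:1 ⇒ R = (0, 4/5)
2. F lies on line VR with VF:FR = -3:5 ⇒ F = (5/2, -6/5)
3. T is the centroid of triangle JYV ⇒ T = (1/3, 1/3)
line FT meets YV at H = (37/46, 0)
T = F + t·(H−F) with t = 23/18, so FT:TH = 23/18:-5/18

FT:TH = -23/5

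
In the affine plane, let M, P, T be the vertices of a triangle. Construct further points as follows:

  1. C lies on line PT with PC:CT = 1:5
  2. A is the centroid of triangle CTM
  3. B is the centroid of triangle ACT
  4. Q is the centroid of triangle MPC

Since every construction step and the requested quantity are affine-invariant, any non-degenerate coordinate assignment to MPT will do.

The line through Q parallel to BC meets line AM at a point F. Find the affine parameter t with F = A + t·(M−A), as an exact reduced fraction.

t = 2/15

Choose coordinates M = (0, 0), P = (1, 0), T = (0, 1).
1. C lies on line PT with PC:CT = 1:5 ⇒ C = (5/6, 1/6)
2. A is the centroid of triangle CTM ⇒ A = (5/18, 7/18)
3. B is the centroid of triangle ACT ⇒ B = (10/27, 14/27)
4. Q is the centroid of triangle MPC ⇒ Q = (11/18, 1/18)
through Q parallel to BC: direction (25/54, -19/54); meets AM at F = (13/54, 91/270)
F = A + t·(M−A) with t = 2/15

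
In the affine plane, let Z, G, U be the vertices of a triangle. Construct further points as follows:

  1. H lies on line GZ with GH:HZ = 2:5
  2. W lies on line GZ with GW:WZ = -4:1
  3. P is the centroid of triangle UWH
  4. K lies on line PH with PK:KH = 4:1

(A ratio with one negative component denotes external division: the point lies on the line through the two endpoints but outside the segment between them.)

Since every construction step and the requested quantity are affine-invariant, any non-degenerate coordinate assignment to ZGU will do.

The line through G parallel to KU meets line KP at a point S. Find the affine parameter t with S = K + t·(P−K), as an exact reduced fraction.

t = -53/44

Assign Z = (0, 0), G = (1, 0), U = (0, 1) — the answer is frame-independent, so this choice is without loss of generality.
1. H lies on line GZ with GH:HZ = 2:5 ⇒ H = (5/7, 0)
2. W lies on line GZ with GW:WZ = -4:1 ⇒ W = (-1/3, 0)
3. P is the centroid of triangle UWH ⇒ P = (8/63, 1/3)
4. K lies on line PH with PK:KH = 4:1 ⇒ K = (188/315, 1/15)
through G parallel to KU: direction (-188/315, 14/15); meets KP at S = (1343/1155, -14/55)
S = K + t·(P−K) with t = -53/44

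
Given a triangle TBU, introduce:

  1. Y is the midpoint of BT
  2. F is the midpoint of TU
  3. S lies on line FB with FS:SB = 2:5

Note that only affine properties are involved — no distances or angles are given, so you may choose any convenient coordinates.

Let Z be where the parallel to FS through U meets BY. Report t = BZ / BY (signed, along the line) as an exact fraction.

t = -2

Work in coordinates with T = (0, 0), B = (1, 0), U = (0, 1).
1. Y is the midpoint of BT ⇒ Y = (1/2, 0)
2. F is the midpoint of TU ⇒ F = (0, 1/2)
3. S lies on line FB with FS:SB = 2:5 ⇒ S = (2/7, 5/14)
through U parallel to FS: direction (2/7, -1/7); meets BY at Z = (2, 0)
Z = B + t·(Y−B) with t = -2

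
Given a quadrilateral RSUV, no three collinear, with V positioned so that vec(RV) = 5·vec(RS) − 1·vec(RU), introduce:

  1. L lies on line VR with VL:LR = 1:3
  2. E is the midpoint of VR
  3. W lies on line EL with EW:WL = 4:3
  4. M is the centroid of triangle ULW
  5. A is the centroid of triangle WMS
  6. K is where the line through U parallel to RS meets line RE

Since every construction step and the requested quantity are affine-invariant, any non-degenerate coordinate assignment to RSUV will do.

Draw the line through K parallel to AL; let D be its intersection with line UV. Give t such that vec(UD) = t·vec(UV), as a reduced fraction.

t = 155/43

Set R = (0, 0), S = (1, 0), U = (0, 1), V = (5, -1); any affine frame gives the same invariant.
1. L lies on line VR with VL:LR = 1:3 ⇒ L = (15/4, -3/4)
2. E is the midpoint of VR ⇒ E = (5/2, -1/2)
3. W lies on line EL with EW:WL = 4:3 ⇒ W = (45/14, -9/14)
4. M is the centroid of triangle ULW ⇒ M = (65/28, -11/84)
5. A is the centroid of triangle WMS ⇒ A = (61/28, -65/252)
6. K is where the line through U parallel to RS meets line RE ⇒ K = (-5, 1)
through K parallel to AL: direction (11/7, -31/63); meets UV at D = (775/43, -267/43)
D = U + t·(V−U) with t = 155/43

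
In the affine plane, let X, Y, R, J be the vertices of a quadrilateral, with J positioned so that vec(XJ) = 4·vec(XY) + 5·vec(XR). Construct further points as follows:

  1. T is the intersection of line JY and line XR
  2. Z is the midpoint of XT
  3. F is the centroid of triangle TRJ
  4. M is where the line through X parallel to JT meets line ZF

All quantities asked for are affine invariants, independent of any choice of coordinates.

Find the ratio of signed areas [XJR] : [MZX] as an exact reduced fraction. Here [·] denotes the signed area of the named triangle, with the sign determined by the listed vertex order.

Set X = (0, 0), Y = (1, 0), R = (0, 1), J = (4, 5); any affine frame gives the same invariant.
1. T is the intersection of line JY and line XR ⇒ T = (0, -5/3)
2. Z is the midpoint of XT ⇒ Z = (0, -5/6)
3. F is the centroid of triangle TRJ ⇒ F = (4/3, 13/9)
4. M is where the line through X parallel to JT meets line ZF ⇒ M = (20, 100/3)
2·[XJR] = 4, 2·[MZX] = -50/3
[XJR]:[MZX] = 4:-50/3 = -6/25

[XJR]:[MZX] = -6/25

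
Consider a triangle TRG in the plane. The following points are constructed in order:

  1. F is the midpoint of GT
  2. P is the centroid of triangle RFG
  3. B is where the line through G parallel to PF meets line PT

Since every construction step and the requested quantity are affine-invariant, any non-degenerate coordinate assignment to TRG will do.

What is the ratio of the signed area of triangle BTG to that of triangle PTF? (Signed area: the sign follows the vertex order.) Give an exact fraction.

[BTG]:[PTF] = 4

Work in coordinates with T = (0, 0), R = (1, 0), G = (0, 1).
1. F is the midpoint of GT ⇒ F = (0, 1/2)
2. P is the centroid of triangle RFG ⇒ P = (1/3, 1/2)
3. B is where the line through G parallel to PF meets line PT ⇒ B = (2/3, 1)
2·[BTG] = -2/3, 2·[PTF] = -1/6
[BTG]:[PTF] = -2/3:-1/6 = 4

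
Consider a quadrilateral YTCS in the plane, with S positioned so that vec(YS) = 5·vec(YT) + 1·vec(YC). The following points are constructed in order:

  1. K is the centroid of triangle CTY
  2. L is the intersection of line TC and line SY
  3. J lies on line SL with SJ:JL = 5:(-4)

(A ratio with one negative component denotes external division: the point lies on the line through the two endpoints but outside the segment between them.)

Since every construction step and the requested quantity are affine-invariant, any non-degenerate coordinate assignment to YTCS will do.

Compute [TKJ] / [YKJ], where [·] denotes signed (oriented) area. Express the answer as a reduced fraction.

[TKJ]:[YKJ] = 139/76

Choose coordinates Y = (0, 0), T = (1, 0), C = (0, 1), S = (5, 1).
1. K is the centroid of triangle CTY ⇒ K = (1/3, 1/3)
2. L is the intersection of line TC and line SY ⇒ L = (5/6, 1/6)
3. J lies on line SL with SJ:JL = 5:(-4) ⇒ J = (-95/6, -19/6)
2·[TKJ] = 139/18, 2·[YKJ] = 38/9
[TKJ]:[YKJ] = 139/18:38/9 = 139/76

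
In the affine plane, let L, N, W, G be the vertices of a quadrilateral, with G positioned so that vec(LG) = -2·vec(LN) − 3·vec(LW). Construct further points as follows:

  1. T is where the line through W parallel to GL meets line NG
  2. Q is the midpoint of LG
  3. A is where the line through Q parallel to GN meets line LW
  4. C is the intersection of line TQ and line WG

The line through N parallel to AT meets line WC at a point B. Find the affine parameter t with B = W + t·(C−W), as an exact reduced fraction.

t = 85/56

Choose coordinates L = (0, 0), N = (1, 0), W = (0, 1), G = (-2, -3).
1. T is where the line through W parallel to GL meets line NG ⇒ T = (-4, -5)
2. Q is the midpoint of LG ⇒ Q = (-1, -3/2)
3. A is where the line through Q parallel to GN meets line LW ⇒ A = (0, -1/2)
4. C is the intersection of line TQ and line WG ⇒ C = (-8/5, -11/5)
through N parallel to AT: direction (-4, -9/2); meets WC at B = (-17/7, -27/7)
B = W + t·(C−W) with t = 85/56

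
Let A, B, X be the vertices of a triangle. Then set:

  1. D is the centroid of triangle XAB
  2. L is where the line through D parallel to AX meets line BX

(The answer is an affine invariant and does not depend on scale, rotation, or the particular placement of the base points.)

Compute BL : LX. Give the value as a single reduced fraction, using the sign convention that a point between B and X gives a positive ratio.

BL:LX = 2

Work in coordinates with A = (0, 0), B = (1, 0), X = (0, 1).
1. D is the centroid of triangle XAB ⇒ D = (1/3, 1/3)
2. L is where the line through D parallel to AX meets line BX ⇒ L = (1/3, 2/3)
L = B + t·(X−B) with t = 2/3, so BL:LX = t:(1−t) = 2/3:1/3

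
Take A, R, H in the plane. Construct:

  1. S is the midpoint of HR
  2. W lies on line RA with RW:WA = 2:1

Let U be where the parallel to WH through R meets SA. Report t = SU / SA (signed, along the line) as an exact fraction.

t = -1/2

Assign A = (0, 0), R = (1, 0), H = (0, 1) — the answer is frame-independent, so this choice is without loss of generality.
1. S is the midpoint of HR ⇒ S = (1/2, 1/2)
2. W lies on line RA with RW:WA = 2:1 ⇒ W = (1/3, 0)
through R parallel to WH: direction (-1/3, 1); meets SA at U = (3/4, 3/4)
U = S + t·(A−S) with t = -1/2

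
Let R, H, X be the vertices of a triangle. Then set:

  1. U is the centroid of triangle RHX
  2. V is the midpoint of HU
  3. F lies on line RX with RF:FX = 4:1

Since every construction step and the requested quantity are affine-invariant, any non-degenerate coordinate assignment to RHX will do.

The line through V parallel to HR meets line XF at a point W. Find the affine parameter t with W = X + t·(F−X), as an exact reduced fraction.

Assign R = (0, 0), H = (1, 0), X = (0, 1) — the answer is frame-independent, so this choice is without loss of generality.
1. U is the centroid of triangle RHX ⇒ U = (1/3, 1/3)
2. V is the midpoint of HU ⇒ V = (2/3, 1/6)
3. F lies on line RX with RF:FX = 4:1 ⇒ F = (0, 4/5)
through V parallel to HR: direction (-1, 0); meets XF at W = (0, 1/6)
W = X + t·(F−X) with t = 25/6

t = 25/6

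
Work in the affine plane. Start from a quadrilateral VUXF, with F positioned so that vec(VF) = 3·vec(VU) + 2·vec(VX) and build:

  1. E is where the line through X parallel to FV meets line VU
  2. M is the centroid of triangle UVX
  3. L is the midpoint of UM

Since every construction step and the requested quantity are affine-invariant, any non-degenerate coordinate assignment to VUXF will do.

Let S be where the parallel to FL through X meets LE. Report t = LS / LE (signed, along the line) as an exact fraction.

Set V = (0, 0), U = (1, 0), X = (0, 1), F = (3, 2); any affine frame gives the same invariant.
1. E is where the line through X parallel to FV meets line VU ⇒ E = (-3/2, 0)
2. M is the centroid of triangle UVX ⇒ M = (1/3, 1/3)
3. L is the midpoint of UM ⇒ L = (2/3, 1/6)
through X parallel to FL: direction (-7/3, -11/6); meets LE at S = (-161/129, 5/258)
S = L + t·(E−L) with t = 38/43

t = 38/43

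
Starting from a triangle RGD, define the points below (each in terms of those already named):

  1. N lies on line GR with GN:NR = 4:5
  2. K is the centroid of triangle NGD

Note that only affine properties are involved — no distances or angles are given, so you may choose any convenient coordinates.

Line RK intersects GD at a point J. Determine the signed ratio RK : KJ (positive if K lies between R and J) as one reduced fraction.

Assign R = (0, 0), G = (1, 0), D = (0, 1) — the answer is frame-independent, so this choice is without loss of generality.
1. N lies on line GR with GN:NR = 4:5 ⇒ N = (5/9, 0)
2. K is the centroid of triangle NGD ⇒ K = (14/27, 1/3)
line RK meets GD at J = (14/23, 9/23)
K = R + t·(J−R) with t = 23/27, so RK:KJ = 23/27:4/27

RK:KJ = 23/4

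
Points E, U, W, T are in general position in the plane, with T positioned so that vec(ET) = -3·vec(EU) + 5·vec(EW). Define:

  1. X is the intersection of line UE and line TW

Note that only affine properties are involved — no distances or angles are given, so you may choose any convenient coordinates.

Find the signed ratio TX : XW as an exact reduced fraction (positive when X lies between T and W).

Set E = (0, 0), U = (1, 0), W = (0, 1), T = (-3, 5); any affine frame gives the same invariant.
1. X is the intersection of line UE and line TW ⇒ X = (3/4, 0)
X = T + t·(W−T) with t = 5/4, so TX:XW = t:(1−t) = 5/4:-1/4

TX:XW = -5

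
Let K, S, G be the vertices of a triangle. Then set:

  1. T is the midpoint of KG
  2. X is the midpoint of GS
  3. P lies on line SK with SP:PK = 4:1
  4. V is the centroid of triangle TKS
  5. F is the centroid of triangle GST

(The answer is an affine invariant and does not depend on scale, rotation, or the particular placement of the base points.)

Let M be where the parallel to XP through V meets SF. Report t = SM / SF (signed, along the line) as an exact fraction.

Assign K = (0, 0), S = (1, 0), G = (0, 1) — the answer is frame-independent, so this choice is without loss of generality.
1. T is the midpoint of KG ⇒ T = (0, 1/2)
2. X is the midpoint of GS ⇒ X = (1/2, 1/2)
3. P lies on line SK with SP:PK = 4:1 ⇒ P = (1/5, 0)
4. V is the centroid of triangle TKS ⇒ V = (1/3, 1/6)
5. F is the centroid of triangle GST ⇒ F = (1/3, 1/2)
through V parallel to XP: direction (-3/10, -1/2); meets SF at M = (41/87, 23/58)
M = S + t·(F−S) with t = 23/29

t = 23/29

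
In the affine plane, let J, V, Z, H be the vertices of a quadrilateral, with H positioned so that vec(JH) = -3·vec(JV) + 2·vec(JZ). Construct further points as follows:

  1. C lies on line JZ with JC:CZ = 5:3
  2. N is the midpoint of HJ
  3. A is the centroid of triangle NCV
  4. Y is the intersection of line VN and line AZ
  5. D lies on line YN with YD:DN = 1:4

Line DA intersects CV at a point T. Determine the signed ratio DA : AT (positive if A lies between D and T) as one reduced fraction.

Assign J = (0, 0), V = (1, 0), Z = (0, 1), H = (-3, 2) — the answer is frame-independent, so this choice is without loss of generality.
1. C lies on line JZ with JC:CZ = 5:3 ⇒ C = (0, 5/8)
2. N is the midpoint of HJ ⇒ N = (-3/2, 1)
3. A is the centroid of triangle NCV ⇒ A = (-1/6, 13/24)
4. Y is the intersection of line VN and line AZ ⇒ Y = (-4/21, 10/21)
5. D lies on line YN with YD:DN = 1:4 ⇒ D = (-19/42, 61/105)
line DA meets CV at T = (17/78, 305/624)
A = D + t·(T−D) with t = 26/61, so DA:AT = 26/61:35/61

DA:AT = 26/35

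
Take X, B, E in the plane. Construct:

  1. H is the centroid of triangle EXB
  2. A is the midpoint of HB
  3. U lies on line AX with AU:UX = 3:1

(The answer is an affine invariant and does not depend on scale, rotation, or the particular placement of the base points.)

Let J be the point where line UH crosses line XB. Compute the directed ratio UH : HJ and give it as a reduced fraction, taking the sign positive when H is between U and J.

UH:HJ = -7/8

Choose coordinates X = (0, 0), B = (1, 0), E = (0, 1).
1. H is the centroid of triangle EXB ⇒ H = (1/3, 1/3)
2. A is the midpoint of HB ⇒ A = (2/3, 1/6)
3. U lies on line AX with AU:UX = 3:1 ⇒ U = (1/6, 1/24)
line UH meets XB at J = (1/7, 0)
H = U + t·(J−U) with t = -7, so UH:HJ = -7:8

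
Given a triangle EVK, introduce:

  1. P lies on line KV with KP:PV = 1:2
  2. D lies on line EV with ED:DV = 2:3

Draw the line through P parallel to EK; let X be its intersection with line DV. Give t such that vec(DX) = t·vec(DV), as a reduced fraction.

t = -1/9

Work in coordinates with E = (0, 0), V = (1, 0), K = (0, 1).
1. P lies on line KV with KP:PV = 1:2 ⇒ P = (1/3, 2/3)
2. D lies on line EV with ED:DV = 2:3 ⇒ D = (2/5, 0)
through P parallel to EK: direction (0, 1); meets DV at X = (1/3, 0)
X = D + t·(V−D) with t = -1/9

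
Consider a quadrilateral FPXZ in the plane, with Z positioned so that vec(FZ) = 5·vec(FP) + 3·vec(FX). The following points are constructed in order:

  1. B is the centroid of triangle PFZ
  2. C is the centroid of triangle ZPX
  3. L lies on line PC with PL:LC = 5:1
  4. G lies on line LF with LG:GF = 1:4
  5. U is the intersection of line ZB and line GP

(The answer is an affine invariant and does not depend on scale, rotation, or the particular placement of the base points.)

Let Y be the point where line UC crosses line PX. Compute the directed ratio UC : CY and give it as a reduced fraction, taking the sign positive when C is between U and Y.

UC:CY = -121/182

Work in coordinates with F = (0, 0), P = (1, 0), X = (0, 1), Z = (5, 3).
1. B is the centroid of triangle PFZ ⇒ B = (2, 1)
2. C is the centroid of triangle ZPX ⇒ C = (2, 4/3)
3. L lies on line PC with PL:LC = 5:1 ⇒ L = (11/6, 10/9)
4. G lies on line LF with LG:GF = 1:4 ⇒ G = (22/15, 8/9)
5. U is the intersection of line ZB and line GP ⇒ U = (33/26, 20/39)
line UC meets PX at Y = (109/121, 12/121)
C = U + t·(Y−U) with t = -121/61, so UC:CY = -121/61:182/61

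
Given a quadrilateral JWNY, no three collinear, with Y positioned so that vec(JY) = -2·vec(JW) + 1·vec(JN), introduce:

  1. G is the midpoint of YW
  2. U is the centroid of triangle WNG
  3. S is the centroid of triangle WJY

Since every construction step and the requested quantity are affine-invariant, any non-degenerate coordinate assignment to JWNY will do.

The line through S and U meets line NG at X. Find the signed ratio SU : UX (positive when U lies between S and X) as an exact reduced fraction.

Choose coordinates J = (0, 0), W = (1, 0), N = (0, 1), Y = (-2, 1).
1. G is the midpoint of YW ⇒ G = (-1/2, 1/2)
2. U is the centroid of triangle WNG ⇒ U = (1/6, 1/2)
3. S is the centroid of triangle WJY ⇒ S = (-1/3, 1/3)
line SU meets NG at X = (-5/6, 1/6)
U = S + t·(X−S) with t = -1, so SU:UX = -1:2

SU:UX = -1/2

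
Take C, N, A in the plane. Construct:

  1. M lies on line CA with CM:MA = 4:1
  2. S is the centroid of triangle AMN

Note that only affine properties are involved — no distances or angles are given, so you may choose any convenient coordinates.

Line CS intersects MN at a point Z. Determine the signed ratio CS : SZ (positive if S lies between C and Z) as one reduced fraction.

CS:SZ = -13

Set C = (0, 0), N = (1, 0), A = (0, 1); any affine frame gives the same invariant.
1. M lies on line CA with CM:MA = 4:1 ⇒ M = (0, 4/5)
2. S is the centroid of triangle AMN ⇒ S = (1/3, 3/5)
line CS meets MN at Z = (4/13, 36/65)
S = C + t·(Z−C) with t = 13/12, so CS:SZ = 13/12:-1/12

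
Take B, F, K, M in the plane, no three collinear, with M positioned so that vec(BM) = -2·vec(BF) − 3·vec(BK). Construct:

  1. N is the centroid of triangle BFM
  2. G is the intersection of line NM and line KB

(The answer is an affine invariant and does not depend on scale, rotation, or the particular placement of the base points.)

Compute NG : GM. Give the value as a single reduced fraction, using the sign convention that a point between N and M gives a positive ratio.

NG:GM = -1/6

Choose coordinates B = (0, 0), F = (1, 0), K = (0, 1), M = (-2, -3).
1. N is the centroid of triangle BFM ⇒ N = (-1/3, -1)
2. G is the intersection of line NM and line KB ⇒ G = (0, -3/5)
G = N + t·(M−N) with t = -1/5, so NG:GM = t:(1−t) = -1/5:6/5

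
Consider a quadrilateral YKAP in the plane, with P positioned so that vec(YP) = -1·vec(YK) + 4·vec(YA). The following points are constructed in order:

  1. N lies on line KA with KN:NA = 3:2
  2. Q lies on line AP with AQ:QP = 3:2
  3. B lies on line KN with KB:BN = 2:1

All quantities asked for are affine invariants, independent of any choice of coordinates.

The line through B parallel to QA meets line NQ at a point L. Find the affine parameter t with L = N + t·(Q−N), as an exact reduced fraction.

Set Y = (0, 0), K = (1, 0), A = (0, 1), P = (-1, 4); any affine frame gives the same invariant.
1. N lies on line KA with KN:NA = 3:2 ⇒ N = (2/5, 3/5)
2. Q lies on line AP with AQ:QP = 3:2 ⇒ Q = (-3/5, 14/5)
3. B lies on line KN with KB:BN = 2:1 ⇒ B = (3/5, 2/5)
through B parallel to QA: direction (3/5, -9/5); meets NQ at L = (9/10, -1/2)
L = N + t·(Q−N) with t = -1/2

t = -1/2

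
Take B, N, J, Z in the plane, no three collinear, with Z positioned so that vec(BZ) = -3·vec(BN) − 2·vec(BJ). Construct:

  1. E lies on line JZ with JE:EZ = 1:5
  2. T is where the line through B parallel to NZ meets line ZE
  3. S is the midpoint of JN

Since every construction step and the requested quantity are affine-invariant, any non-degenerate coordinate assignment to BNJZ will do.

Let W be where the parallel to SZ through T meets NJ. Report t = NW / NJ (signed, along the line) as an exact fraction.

t = 2/3

Choose coordinates B = (0, 0), N = (1, 0), J = (0, 1), Z = (-3, -2).
1. E lies on line JZ with JE:EZ = 1:5 ⇒ E = (-1/2, 1/2)
2. T is where the line through B parallel to NZ meets line ZE ⇒ T = (-2, -1)
3. S is the midpoint of JN ⇒ S = (1/2, 1/2)
through T parallel to SZ: direction (-7/2, -5/2); meets NJ at W = (1/3, 2/3)
W = N + t·(J−N) with t = 2/3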